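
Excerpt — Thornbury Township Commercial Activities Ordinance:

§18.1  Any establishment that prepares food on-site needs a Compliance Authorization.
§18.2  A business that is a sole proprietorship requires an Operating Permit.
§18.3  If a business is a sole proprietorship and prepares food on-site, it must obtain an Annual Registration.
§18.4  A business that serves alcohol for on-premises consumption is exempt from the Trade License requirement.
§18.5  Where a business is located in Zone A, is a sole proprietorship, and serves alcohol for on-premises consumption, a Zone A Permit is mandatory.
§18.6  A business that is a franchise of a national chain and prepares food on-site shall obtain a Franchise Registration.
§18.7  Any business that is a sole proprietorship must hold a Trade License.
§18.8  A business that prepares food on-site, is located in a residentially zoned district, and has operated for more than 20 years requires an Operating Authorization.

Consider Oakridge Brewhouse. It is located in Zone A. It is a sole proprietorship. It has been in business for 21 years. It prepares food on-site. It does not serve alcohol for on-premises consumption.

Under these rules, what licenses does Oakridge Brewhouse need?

§18.1 prepares food on-site → Compliance Authorization required.
§18.2 is a sole proprietorship → Operating Permit required.
§18.3 is a sole proprietorship; prepares food on-site → Annual Registration required.
§18.4 does not serve alcohol for on-premises consumption → Trade License exemption does not apply.
§18.5 is located in Zone A; is a sole proprietorship; does not serve alcohol for on-premises consumption → Zone A Permit not required.
§18.6 is a sole proprietorship (not: is a franchise of a national chain); prepares food on-site → Franchise Registration not required.
§18.7 is a sole proprietorship → Trade License required.
§18.8 prepares food on-site; is located in Zone A (not: is located in a residentially zoned district); years in business 21 > 20 → Operating Authorization not required.

Annual Registration, Compliance Authorization, Operating Permit, Trade License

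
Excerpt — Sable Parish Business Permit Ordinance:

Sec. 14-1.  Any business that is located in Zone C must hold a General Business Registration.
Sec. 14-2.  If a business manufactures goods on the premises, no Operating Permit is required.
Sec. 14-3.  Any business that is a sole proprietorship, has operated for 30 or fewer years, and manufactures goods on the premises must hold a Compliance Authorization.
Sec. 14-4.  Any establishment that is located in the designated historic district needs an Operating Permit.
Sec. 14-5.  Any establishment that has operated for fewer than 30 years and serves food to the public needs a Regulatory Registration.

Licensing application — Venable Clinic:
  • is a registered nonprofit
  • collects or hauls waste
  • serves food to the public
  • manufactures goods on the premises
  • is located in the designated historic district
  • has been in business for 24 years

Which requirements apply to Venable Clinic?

Regulatory Registration

Sec. 14-1. is located in the designated historic district (not: is located in Zone C) → General Business Registration not required.
Sec. 14-2. manufactures goods on the premises → exempt from Operating Permit.
Sec. 14-3. is a registered nonprofit (not: is a sole proprietorship); years in business 24 ≤ 30; manufactures goods on the premises → Compliance Authorization not required.
Sec. 14-4. is located in the designated historic district → Operating Permit required.
Sec. 14-5. years in business 24 < 30; serves food to the public → Regulatory Registration required.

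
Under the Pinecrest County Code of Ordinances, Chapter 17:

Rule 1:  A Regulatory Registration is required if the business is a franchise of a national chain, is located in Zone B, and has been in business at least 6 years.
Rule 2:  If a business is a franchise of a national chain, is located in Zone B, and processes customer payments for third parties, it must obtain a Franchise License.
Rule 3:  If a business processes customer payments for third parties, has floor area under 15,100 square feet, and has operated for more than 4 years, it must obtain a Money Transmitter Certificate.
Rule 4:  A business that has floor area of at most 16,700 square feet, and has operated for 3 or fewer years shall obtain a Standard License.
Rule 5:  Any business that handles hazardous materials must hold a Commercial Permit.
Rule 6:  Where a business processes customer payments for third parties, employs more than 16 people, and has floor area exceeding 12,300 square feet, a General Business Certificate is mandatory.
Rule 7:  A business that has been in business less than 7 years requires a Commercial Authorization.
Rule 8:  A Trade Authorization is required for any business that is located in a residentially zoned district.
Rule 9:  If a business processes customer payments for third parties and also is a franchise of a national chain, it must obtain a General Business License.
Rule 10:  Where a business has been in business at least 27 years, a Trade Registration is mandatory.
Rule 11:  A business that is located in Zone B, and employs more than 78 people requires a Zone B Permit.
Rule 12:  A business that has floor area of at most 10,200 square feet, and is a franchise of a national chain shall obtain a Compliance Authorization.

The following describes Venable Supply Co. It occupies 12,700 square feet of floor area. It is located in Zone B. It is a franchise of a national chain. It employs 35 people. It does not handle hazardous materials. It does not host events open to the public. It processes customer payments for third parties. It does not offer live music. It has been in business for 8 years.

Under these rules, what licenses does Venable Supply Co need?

Rule 1: is a franchise of a national chain; is located in Zone B; years in business 8 ≥ 6 → Regulatory Registration required.
Rule 2: is a franchise of a national chain; is located in Zone B; processes customer payments for third parties → Franchise License required.
Rule 3: processes customer payments for third parties; floor area 12,700 square feet < 15,100 square feet; years in business 8 > 4 → Money Transmitter Certificate required.
Rule 4: floor area 12,700 square feet ≤ 16,700 square feet; years in business 8 > 3 → Standard License not required.
Rule 5: does not handle hazardous materials → Commercial Permit not required.
Rule 6: processes customer payments for third parties; employees 35 > 16; floor area 12,700 square feet > 12,300 square feet → General Business Certificate required.
Rule 7: years in business 8 ≥ 7 → Commercial Authorization not required.
Rule 8: is located in Zone B (not: is located in a residentially zoned district) → Trade Authorization not required.
Rule 9: processes customer payments for third parties; is a franchise of a national chain → General Business License required.
Rule 10: years in business 8 < 27 → Trade Registration not required.
Rule 11: is located in Zone B; employees 35 ≤ 78 → Zone B Permit not required.
Rule 12: floor area 12,700 square feet > 10,200 square feet; is a franchise of a national chain → Compliance Authorization not required.

Franchise License, General Business Certificate, General Business License, Money Transmitter Certificate, Regulatory Registration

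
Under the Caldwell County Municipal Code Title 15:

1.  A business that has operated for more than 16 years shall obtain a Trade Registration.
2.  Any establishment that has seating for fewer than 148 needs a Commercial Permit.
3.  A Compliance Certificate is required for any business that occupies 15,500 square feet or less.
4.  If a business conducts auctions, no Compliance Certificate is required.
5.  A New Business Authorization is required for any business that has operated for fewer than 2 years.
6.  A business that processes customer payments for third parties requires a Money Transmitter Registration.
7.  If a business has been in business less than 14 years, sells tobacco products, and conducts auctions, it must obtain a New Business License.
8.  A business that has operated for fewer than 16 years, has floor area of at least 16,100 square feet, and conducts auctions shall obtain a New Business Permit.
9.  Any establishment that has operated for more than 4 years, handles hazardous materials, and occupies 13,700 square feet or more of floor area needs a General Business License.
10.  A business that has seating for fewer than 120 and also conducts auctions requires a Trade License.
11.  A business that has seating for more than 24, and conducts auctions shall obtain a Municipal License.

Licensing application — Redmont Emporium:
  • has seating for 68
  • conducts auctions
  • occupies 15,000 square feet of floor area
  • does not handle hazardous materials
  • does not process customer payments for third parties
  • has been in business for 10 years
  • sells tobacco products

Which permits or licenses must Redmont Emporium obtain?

1. years in business 10 ≤ 16 → Trade Registration not required.
2. seating 68 < 148 → Commercial Permit required.
3. floor area 15,000 square feet ≤ 15,500 square feet → Compliance Certificate required.
4. conducts auctions → exempt from Compliance Certificate.
5. years in business 10 ≥ 2 → New Business Authorization not required.
6. does not process customer payments for third parties → Money Transmitter Registration not required.
7. years in business 10 < 14; sells tobacco products; conducts auctions → New Business License required.
8. years in business 10 < 16; floor area 15,000 square feet < 16,100 square feet; conducts auctions → New Business Permit not required.
9. years in business 10 > 4; does not handle hazardous materials; floor area 15,000 square feet ≥ 13,700 square feet → General Business License not required.
10. seating 68 < 120; conducts auctions → Trade License required.
11. seating 68 > 24; conducts auctions → Municipal License required.

Commercial Permit, Municipal License, New Business License, Trade License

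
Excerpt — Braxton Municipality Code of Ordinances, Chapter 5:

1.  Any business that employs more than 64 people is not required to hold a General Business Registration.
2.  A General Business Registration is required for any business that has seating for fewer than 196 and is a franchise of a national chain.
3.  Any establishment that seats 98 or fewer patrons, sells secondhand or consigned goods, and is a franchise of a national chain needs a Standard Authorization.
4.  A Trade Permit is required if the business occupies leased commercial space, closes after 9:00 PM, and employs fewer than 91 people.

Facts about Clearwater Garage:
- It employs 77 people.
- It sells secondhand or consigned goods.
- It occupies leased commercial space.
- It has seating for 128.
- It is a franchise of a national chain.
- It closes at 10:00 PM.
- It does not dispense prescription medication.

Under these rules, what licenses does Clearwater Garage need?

1. employees 77 > 64 → exempt from General Business Registration.
2. seating 128 < 196; is a franchise of a national chain → General Business Registration required.
3. seating 128 > 98; sells secondhand or consigned goods; is a franchise of a national chain → Standard Authorization not required.
4. occupies leased commercial space; closes 10:00 PM, after 9:00 PM; employees 77 < 91 → Trade Permit required.

Trade Permit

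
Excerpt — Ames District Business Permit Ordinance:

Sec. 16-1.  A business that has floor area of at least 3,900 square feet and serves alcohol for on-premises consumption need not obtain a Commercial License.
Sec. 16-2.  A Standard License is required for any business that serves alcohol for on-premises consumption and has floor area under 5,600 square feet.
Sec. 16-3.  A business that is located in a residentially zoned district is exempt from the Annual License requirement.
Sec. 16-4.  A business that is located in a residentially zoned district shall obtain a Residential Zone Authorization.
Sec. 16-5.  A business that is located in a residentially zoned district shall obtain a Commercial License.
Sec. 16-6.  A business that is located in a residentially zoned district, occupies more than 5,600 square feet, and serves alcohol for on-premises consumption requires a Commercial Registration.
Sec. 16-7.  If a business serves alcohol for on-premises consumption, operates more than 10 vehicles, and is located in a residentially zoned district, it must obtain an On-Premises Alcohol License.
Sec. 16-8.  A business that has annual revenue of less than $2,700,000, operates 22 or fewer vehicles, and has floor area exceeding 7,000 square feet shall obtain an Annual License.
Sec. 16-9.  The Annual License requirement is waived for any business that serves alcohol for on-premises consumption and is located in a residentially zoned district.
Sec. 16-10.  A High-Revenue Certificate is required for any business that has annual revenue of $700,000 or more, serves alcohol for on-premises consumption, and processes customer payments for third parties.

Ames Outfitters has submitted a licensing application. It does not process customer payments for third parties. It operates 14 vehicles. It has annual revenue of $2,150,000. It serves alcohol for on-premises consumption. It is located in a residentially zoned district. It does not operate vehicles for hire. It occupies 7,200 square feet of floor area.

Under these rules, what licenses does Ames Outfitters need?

Sec. 16-1. floor area 7,200 square feet ≥ 3,900 square feet; serves alcohol for on-premises consumption → exempt from Commercial License.
Sec. 16-2. serves alcohol for on-premises consumption; floor area 7,200 square feet ≥ 5,600 square feet → Standard License not required.
Sec. 16-3. is located in a residentially zoned district → exempt from Annual License.
Sec. 16-4. is located in a residentially zoned district → Residential Zone Authorization required.
Sec. 16-5. is located in a residentially zoned district → Commercial License required.
Sec. 16-6. is located in a residentially zoned district; floor area 7,200 square feet > 5,600 square feet; serves alcohol for on-premises consumption → Commercial Registration required.
Sec. 16-7. serves alcohol for on-premises consumption; vehicles 14 > 10; is located in a residentially zoned district → On-Premises Alcohol License required.
Sec. 16-8. revenue $2,150,000 < $2,700,000; vehicles 14 ≤ 22; floor area 7,200 square feet > 7,000 square feet → Annual License required.
Sec. 16-9. serves alcohol for on-premises consumption; is located in a residentially zoned district → exempt from Annual License.
Sec. 16-10. revenue $2,150,000 ≥ $700,000; serves alcohol for on-premises consumption; does not process customer payments for third parties → High-Revenue Certificate not required.

Commercial Registration, On-Premises Alcohol License, Residential Zone Authorization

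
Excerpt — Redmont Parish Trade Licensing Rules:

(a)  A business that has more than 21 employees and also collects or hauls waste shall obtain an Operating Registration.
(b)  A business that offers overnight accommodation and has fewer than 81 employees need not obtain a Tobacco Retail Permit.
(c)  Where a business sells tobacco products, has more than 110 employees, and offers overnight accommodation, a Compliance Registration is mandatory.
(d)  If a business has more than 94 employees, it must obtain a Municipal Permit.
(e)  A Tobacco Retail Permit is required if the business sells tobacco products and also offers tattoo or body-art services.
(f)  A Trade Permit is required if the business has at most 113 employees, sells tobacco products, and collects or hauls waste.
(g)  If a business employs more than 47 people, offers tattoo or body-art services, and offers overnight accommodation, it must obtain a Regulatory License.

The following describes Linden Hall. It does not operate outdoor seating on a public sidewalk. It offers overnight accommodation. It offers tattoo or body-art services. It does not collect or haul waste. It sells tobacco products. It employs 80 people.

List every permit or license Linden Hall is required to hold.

(a) employees 80 > 21; does not collect or haul waste → Operating Registration not required.
(b) offers overnight accommodation; employees 80 < 81 → exempt from Tobacco Retail Permit.
(c) sells tobacco products; employees 80 ≤ 110; offers overnight accommodation → Compliance Registration not required.
(d) employees 80 ≤ 94 → Municipal Permit not required.
(e) sells tobacco products; offers tattoo or body-art services → Tobacco Retail Permit required.
(f) employees 80 ≤ 113; sells tobacco products; does not collect or haul waste → Trade Permit not required.
(g) employees 80 > 47; offers tattoo or body-art services; offers overnight accommodation → Regulatory License required.

Regulatory License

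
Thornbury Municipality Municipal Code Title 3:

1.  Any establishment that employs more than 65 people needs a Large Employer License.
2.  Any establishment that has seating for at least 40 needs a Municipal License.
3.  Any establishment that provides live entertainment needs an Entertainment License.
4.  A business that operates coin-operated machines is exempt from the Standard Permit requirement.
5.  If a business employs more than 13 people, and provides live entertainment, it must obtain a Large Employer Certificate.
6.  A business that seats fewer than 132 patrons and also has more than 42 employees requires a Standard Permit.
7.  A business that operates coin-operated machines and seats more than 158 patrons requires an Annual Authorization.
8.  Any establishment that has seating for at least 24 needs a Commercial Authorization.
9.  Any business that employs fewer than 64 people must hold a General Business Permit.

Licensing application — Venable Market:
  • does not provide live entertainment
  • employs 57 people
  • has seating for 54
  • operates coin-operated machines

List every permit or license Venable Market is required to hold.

1. employees 57 ≤ 65 → Large Employer License not required.
2. seating 54 ≥ 40 → Municipal License required.
3. does not provide live entertainment → Entertainment License not required.
4. operates coin-operated machines → exempt from Standard Permit.
5. employees 57 > 13; does not provide live entertainment → Large Employer Certificate not required.
6. seating 54 < 132; employees 57 > 42 → Standard Permit required.
7. operates coin-operated machines; seating 54 ≤ 158 → Annual Authorization not required.
8. seating 54 ≥ 24 → Commercial Authorization required.
9. employees 57 < 64 → General Business Permit required.

Commercial Authorization, General Business Permit, Municipal License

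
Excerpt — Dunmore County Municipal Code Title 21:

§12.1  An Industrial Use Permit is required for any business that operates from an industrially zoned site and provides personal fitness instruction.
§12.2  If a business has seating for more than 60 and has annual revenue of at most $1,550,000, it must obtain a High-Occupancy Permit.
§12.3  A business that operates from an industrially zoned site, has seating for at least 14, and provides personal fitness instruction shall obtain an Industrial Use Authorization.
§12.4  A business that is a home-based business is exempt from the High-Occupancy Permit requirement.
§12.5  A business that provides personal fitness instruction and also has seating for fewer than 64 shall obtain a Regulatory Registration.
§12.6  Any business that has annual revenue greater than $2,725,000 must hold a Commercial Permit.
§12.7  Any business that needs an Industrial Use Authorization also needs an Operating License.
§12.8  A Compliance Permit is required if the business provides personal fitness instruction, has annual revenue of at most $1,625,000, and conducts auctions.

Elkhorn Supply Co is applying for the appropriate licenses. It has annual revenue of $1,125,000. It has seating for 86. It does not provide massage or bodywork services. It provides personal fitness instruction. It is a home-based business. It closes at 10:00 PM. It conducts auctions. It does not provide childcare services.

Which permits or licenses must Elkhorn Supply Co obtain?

§12.1 is a home-based business (not: operates from an industrially zoned site); provides personal fitness instruction → Industrial Use Permit not required.
§12.2 seating 86 > 60; revenue $1,125,000 ≤ $1,550,000 → High-Occupancy Permit required.
§12.3 is a home-based business (not: operates from an industrially zoned site); seating 86 ≥ 14; provides personal fitness instruction → Industrial Use Authorization not required.
§12.4 is a home-based business → exempt from High-Occupancy Permit.
§12.5 provides personal fitness instruction; seating 86 ≥ 64 → Regulatory Registration not required.
§12.6 revenue $1,125,000 ≤ $2,725,000 → Commercial Permit not required.
§12.7 Industrial Use Authorization is not required → no effect.
§12.8 provides personal fitness instruction; revenue $1,125,000 ≤ $1,625,000; conducts auctions → Compliance Permit required.

Compliance Permit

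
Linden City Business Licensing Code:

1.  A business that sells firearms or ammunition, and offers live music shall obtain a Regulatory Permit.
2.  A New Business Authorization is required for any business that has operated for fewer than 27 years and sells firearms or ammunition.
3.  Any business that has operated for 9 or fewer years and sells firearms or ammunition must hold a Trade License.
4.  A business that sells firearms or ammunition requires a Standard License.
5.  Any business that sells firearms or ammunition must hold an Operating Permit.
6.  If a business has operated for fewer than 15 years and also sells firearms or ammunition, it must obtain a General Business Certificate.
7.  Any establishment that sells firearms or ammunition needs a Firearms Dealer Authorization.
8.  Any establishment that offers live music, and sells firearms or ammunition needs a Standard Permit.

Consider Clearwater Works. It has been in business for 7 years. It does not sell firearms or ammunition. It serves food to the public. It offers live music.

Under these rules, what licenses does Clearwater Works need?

1. does not sell firearms or ammunition; offers live music → Regulatory Permit not required.
2. years in business 7 < 27; does not sell firearms or ammunition → New Business Authorization not required.
3. years in business 7 ≤ 9; does not sell firearms or ammunition → Trade License not required.
4. does not sell firearms or ammunition → Standard License not required.
5. does not sell firearms or ammunition → Operating Permit not required.
6. years in business 7 < 15; does not sell firearms or ammunition → General Business Certificate not required.
7. does not sell firearms or ammunition → Firearms Dealer Authorization not required.
8. offers live music; does not sell firearms or ammunition → Standard Permit not required.

None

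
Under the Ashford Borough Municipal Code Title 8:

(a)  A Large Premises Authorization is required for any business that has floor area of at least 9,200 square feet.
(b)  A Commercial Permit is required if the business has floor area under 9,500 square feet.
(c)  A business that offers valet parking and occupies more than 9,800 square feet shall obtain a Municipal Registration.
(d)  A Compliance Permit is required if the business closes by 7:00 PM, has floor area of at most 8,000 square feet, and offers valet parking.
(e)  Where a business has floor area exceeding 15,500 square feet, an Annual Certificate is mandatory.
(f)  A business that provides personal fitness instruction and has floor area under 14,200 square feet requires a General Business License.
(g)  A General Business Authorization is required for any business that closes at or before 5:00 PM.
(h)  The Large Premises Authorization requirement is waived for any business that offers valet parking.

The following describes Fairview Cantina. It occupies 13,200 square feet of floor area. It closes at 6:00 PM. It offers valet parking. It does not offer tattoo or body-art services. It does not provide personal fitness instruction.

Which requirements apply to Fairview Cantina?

(a) floor area 13,200 square feet ≥ 9,200 square feet → Large Premises Authorization required.
(b) floor area 13,200 square feet ≥ 9,500 square feet → Commercial Permit not required.
(c) offers valet parking; floor area 13,200 square feet > 9,800 square feet → Municipal Registration required.
(d) closes 6:00 PM, at/before 7:00 PM; floor area 13,200 square feet > 8,000 square feet; offers valet parking → Compliance Permit not required.
(e) floor area 13,200 square feet ≤ 15,500 square feet → Annual Certificate not required.
(f) does not provide personal fitness instruction; floor area 13,200 square feet < 14,200 square feet → General Business License not required.
(g) closes 6:00 PM, after 5:00 PM → General Business Authorization not required.
(h) offers valet parking → exempt from Large Premises Authorization.

Municipal Registration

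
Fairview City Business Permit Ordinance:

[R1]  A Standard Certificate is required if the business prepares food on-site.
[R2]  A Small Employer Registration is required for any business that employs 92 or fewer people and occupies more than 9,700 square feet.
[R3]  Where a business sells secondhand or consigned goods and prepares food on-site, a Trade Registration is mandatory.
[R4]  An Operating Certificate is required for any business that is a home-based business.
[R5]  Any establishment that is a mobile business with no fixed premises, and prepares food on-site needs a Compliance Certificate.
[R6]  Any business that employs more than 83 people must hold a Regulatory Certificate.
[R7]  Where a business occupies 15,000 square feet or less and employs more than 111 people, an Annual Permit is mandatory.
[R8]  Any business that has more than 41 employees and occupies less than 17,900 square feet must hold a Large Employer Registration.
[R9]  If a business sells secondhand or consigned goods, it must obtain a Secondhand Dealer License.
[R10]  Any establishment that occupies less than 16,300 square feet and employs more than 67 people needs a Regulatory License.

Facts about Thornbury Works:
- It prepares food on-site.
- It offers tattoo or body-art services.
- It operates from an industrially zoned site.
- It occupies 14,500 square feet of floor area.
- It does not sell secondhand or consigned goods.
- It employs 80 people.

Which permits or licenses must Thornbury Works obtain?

[R1] prepares food on-site → Standard Certificate required.
[R2] employees 80 ≤ 92; floor area 14,500 square feet > 9,700 square feet → Small Employer Registration required.
[R3] does not sell secondhand or consigned goods; prepares food on-site → Trade Registration not required.
[R4] operates from an industrially zoned site (not: is a home-based business) → Operating Certificate not required.
[R5] operates from an industrially zoned site (not: is a mobile business with no fixed premises); prepares food on-site → Compliance Certificate not required.
[R6] employees 80 ≤ 83 → Regulatory Certificate not required.
[R7] floor area 14,500 square feet ≤ 15,000 square feet; employees 80 ≤ 111 → Annual Permit not required.
[R8] employees 80 > 41; floor area 14,500 square feet < 17,900 square feet → Large Employer Registration required.
[R9] does not sell secondhand or consigned goods → Secondhand Dealer License not required.
[R10] floor area 14,500 square feet < 16,300 square feet; employees 80 > 67 → Regulatory License required.

Large Employer Registration, Regulatory License, Small Employer Registration, Standard Certificate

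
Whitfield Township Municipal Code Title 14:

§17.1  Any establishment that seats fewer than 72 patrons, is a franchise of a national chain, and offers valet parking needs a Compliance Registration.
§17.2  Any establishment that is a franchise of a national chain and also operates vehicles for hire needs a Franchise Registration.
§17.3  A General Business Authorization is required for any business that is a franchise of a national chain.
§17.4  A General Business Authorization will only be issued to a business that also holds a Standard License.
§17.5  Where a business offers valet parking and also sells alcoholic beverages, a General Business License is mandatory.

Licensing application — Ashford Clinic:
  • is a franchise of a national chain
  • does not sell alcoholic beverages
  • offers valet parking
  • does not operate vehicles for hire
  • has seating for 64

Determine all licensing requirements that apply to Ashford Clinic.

§17.1 seating 64 < 72; is a franchise of a national chain; offers valet parking → Compliance Registration required.
§17.2 is a franchise of a national chain; does not operate vehicles for hire → Franchise Registration not required.
§17.3 is a franchise of a national chain → General Business Authorization required.
§17.4 General Business Authorization is required → Standard License also required.
§17.5 offers valet parking; does not sell alcoholic beverages → General Business License not required.

Compliance Registration, General Business Authorization, Standard License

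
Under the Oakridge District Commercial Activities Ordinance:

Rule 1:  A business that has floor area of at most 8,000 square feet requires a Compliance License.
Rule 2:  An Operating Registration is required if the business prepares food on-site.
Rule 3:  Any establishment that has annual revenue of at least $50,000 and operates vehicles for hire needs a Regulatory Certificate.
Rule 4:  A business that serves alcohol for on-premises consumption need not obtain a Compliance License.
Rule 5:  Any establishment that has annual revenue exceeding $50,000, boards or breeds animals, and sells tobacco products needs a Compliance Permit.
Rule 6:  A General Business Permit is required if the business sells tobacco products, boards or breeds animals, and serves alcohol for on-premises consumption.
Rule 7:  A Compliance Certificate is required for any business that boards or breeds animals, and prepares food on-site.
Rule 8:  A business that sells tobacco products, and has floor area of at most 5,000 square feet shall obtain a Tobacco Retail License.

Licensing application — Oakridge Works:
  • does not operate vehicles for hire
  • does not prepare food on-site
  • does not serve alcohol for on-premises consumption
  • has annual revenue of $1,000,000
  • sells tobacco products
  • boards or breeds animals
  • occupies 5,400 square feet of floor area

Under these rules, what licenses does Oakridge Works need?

Compliance License, Compliance Permit

Rule 1: floor area 5,400 square feet ≤ 8,000 square feet → Compliance License required.
Rule 2: does not prepare food on-site → Operating Registration not required.
Rule 3: revenue $1,000,000 ≥ $50,000; does not operate vehicles for hire → Regulatory Certificate not required.
Rule 4: does not serve alcohol for on-premises consumption → Compliance License exemption does not apply.
Rule 5: revenue $1,000,000 > $50,000; boards or breeds animals; sells tobacco products → Compliance Permit required.
Rule 6: sells tobacco products; boards or breeds animals; does not serve alcohol for on-premises consumption → General Business Permit not required.
Rule 7: boards or breeds animals; does not prepare food on-site → Compliance Certificate not required.
Rule 8: sells tobacco products; floor area 5,400 square feet > 5,000 square feet → Tobacco Retail License not required.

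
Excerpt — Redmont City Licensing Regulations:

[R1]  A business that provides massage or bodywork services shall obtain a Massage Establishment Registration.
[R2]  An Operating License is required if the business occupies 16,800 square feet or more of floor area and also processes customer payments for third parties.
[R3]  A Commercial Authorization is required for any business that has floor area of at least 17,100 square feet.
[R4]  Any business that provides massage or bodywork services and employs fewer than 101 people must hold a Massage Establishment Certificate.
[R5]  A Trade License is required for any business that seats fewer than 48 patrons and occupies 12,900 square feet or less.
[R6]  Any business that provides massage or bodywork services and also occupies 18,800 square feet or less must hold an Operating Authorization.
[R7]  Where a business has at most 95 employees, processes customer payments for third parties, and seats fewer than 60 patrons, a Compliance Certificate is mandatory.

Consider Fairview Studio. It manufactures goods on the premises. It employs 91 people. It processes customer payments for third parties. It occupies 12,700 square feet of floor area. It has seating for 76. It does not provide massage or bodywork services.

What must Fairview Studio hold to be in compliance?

None

[R1] does not provide massage or bodywork services → Massage Establishment Registration not required.
[R2] floor area 12,700 square feet < 16,800 square feet; processes customer payments for third parties → Operating License not required.
[R3] floor area 12,700 square feet < 17,100 square feet → Commercial Authorization not required.
[R4] does not provide massage or bodywork services; employees 91 < 101 → Massage Establishment Certificate not required.
[R5] seating 76 ≥ 48; floor area 12,700 square feet ≤ 12,900 square feet → Trade License not required.
[R6] does not provide massage or bodywork services; floor area 12,700 square feet ≤ 18,800 square feet → Operating Authorization not required.
[R7] employees 91 ≤ 95; processes customer payments for third parties; seating 76 ≥ 60 → Compliance Certificate not required.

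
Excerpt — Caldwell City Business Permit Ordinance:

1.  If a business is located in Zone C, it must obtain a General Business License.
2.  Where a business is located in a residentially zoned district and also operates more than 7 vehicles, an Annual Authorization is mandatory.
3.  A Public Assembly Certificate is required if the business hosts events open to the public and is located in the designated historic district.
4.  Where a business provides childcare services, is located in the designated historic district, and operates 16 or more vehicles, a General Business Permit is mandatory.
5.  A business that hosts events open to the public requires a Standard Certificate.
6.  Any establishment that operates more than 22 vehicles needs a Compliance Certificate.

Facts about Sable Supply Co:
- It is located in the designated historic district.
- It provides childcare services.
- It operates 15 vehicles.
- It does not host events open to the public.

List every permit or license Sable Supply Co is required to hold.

1. is located in the designated historic district (not: is located in Zone C) → General Business License not required.
2. is located in the designated historic district (not: is located in a residentially zoned district); vehicles 15 > 7 → Annual Authorization not required.
3. does not host events open to the public; is located in the designated historic district → Public Assembly Certificate not required.
4. provides childcare services; is located in the designated historic district; vehicles 15 < 16 → General Business Permit not required.
5. does not host events open to the public → Standard Certificate not required.
6. vehicles 15 ≤ 22 → Compliance Certificate not required.

None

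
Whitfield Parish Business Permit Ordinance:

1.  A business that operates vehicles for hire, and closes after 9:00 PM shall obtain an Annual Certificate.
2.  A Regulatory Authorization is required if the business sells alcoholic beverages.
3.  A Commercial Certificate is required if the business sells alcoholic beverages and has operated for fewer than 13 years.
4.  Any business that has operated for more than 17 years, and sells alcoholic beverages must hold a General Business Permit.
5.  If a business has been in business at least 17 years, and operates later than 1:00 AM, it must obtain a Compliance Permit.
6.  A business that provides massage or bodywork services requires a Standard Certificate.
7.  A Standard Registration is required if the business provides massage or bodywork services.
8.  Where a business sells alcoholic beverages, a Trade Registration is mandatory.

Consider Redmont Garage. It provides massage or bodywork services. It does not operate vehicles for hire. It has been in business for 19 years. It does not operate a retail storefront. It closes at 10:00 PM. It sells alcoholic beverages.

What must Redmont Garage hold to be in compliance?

1. does not operate vehicles for hire; closes 10:00 PM, after 9:00 PM → Annual Certificate not required.
2. sells alcoholic beverages → Regulatory Authorization required.
3. sells alcoholic beverages; years in business 19 ≥ 13 → Commercial Certificate not required.
4. years in business 19 > 17; sells alcoholic beverages → General Business Permit required.
5. years in business 19 ≥ 17; closes 10:00 PM, at/before 1:00 AM → Compliance Permit not required.
6. provides massage or bodywork services → Standard Certificate required.
7. provides massage or bodywork services → Standard Registration required.
8. sells alcoholic beverages → Trade Registration required.

General Business Permit, Regulatory Authorization, Standard Certificate, Standard Registration, Trade Registration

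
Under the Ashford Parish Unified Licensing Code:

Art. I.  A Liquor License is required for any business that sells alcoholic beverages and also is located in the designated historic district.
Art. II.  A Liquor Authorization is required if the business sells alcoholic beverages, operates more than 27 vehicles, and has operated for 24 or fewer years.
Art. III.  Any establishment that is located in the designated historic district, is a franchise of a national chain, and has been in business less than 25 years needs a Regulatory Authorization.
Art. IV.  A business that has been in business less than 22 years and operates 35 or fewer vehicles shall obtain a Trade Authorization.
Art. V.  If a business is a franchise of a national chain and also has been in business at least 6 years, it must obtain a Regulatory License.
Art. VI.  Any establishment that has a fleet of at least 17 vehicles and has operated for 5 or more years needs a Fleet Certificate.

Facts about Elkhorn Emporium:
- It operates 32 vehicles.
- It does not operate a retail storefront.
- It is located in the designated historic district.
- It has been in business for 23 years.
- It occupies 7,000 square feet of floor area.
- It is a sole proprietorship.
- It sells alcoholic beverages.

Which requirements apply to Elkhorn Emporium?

Art. I. sells alcoholic beverages; is located in the designated historic district → Liquor License required.
Art. II. sells alcoholic beverages; vehicles 32 > 27; years in business 23 ≤ 24 → Liquor Authorization required.
Art. III. is located in the designated historic district; is a sole proprietorship (not: is a franchise of a national chain); years in business 23 < 25 → Regulatory Authorization not required.
Art. IV. years in business 23 ≥ 22; vehicles 32 ≤ 35 → Trade Authorization not required.
Art. V. is a sole proprietorship (not: is a franchise of a national chain); years in business 23 ≥ 6 → Regulatory License not required.
Art. VI. vehicles 32 ≥ 17; years in business 23 ≥ 5 → Fleet Certificate required.

Fleet Certificate, Liquor Authorization, Liquor License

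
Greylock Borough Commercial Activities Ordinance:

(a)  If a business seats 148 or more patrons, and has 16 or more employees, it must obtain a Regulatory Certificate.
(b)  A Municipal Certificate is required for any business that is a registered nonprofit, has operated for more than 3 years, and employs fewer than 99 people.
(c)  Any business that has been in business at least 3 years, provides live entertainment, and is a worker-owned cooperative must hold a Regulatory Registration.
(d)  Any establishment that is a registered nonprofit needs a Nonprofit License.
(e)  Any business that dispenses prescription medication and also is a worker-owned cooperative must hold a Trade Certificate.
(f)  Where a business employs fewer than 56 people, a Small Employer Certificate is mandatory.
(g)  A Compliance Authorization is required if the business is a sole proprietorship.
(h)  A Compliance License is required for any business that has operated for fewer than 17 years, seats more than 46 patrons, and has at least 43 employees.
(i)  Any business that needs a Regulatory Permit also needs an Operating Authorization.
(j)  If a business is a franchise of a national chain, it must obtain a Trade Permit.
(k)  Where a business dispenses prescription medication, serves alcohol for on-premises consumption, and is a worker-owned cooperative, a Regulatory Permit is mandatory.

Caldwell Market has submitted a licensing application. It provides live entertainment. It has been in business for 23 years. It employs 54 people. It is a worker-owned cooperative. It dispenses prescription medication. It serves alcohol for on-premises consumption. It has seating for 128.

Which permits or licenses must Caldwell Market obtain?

(a) seating 128 < 148; employees 54 ≥ 16 → Regulatory Certificate not required.
(b) is a worker-owned cooperative (not: is a registered nonprofit); years in business 23 > 3; employees 54 < 99 → Municipal Certificate not required.
(c) years in business 23 ≥ 3; provides live entertainment; is a worker-owned cooperative → Regulatory Registration required.
(d) is a worker-owned cooperative (not: is a registered nonprofit) → Nonprofit License not required.
(e) dispenses prescription medication; is a worker-owned cooperative → Trade Certificate required.
(f) employees 54 < 56 → Small Employer Certificate required.
(g) is a worker-owned cooperative (not: is a sole proprietorship) → Compliance Authorization not required.
(h) years in business 23 ≥ 17; seating 128 > 46; employees 54 ≥ 43 → Compliance License not required.
(i) Regulatory Permit is required → Operating Authorization also required.
(j) is a worker-owned cooperative (not: is a franchise of a national chain) → Trade Permit not required.
(k) dispenses prescription medication; serves alcohol for on-premises consumption; is a worker-owned cooperative → Regulatory Permit required.

Operating Authorization, Regulatory Permit, Regulatory Registration, Small Employer Certificate, Trade Certificate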